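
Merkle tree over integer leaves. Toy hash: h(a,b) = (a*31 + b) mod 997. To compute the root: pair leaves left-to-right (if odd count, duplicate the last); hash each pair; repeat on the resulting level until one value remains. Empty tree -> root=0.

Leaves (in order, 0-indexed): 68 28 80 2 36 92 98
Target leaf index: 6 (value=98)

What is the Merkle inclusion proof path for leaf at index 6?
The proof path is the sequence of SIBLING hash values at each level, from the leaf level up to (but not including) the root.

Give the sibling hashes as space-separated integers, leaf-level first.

L0 (leaves): [68, 28, 80, 2, 36, 92, 98], target index=6
L1: h(68,28)=(68*31+28)%997=142 [pair 0] h(80,2)=(80*31+2)%997=488 [pair 1] h(36,92)=(36*31+92)%997=211 [pair 2] h(98,98)=(98*31+98)%997=145 [pair 3] -> [142, 488, 211, 145]
  Sibling for proof at L0: 98
L2: h(142,488)=(142*31+488)%997=902 [pair 0] h(211,145)=(211*31+145)%997=704 [pair 1] -> [902, 704]
  Sibling for proof at L1: 211
L3: h(902,704)=(902*31+704)%997=750 [pair 0] -> [750]
  Sibling for proof at L2: 902
Root: 750
Proof path (sibling hashes from leaf to root): [98, 211, 902]

Answer: 98 211 902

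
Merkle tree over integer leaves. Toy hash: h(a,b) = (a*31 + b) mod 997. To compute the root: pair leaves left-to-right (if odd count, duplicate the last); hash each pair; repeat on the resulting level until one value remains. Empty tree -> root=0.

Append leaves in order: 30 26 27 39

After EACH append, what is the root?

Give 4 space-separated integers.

Answer: 30 956 590 602

Derivation:
After append 30 (leaves=[30]):
  L0: [30]
  root=30
After append 26 (leaves=[30, 26]):
  L0: [30, 26]
  L1: h(30,26)=(30*31+26)%997=956 -> [956]
  root=956
After append 27 (leaves=[30, 26, 27]):
  L0: [30, 26, 27]
  L1: h(30,26)=(30*31+26)%997=956 h(27,27)=(27*31+27)%997=864 -> [956, 864]
  L2: h(956,864)=(956*31+864)%997=590 -> [590]
  root=590
After append 39 (leaves=[30, 26, 27, 39]):
  L0: [30, 26, 27, 39]
  L1: h(30,26)=(30*31+26)%997=956 h(27,39)=(27*31+39)%997=876 -> [956, 876]
  L2: h(956,876)=(956*31+876)%997=602 -> [602]
  root=602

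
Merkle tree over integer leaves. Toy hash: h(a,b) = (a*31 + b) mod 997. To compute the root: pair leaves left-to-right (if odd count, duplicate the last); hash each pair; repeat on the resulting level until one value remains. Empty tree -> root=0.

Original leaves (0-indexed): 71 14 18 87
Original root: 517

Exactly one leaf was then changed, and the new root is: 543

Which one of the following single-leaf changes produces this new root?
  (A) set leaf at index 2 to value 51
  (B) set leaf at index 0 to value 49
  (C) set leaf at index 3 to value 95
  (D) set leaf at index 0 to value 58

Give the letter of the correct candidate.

Original leaves: [71, 14, 18, 87]
Target new root: 543
Try each candidate change and compute the resulting root:
Candidate A: set leaf[2] = 51 -> leaves = [71, 14, 51, 87]
  L0: [71, 14, 51, 87]
  L1: h(71,14)=(71*31+14)%997=221 h(51,87)=(51*31+87)%997=671 -> [221, 671]
  L2: h(221,671)=(221*31+671)%997=543 -> [543]
  root = 543 == target 543  ** MATCH **
Candidate B: set leaf[0] = 49 -> leaves = [49, 14, 18, 87]
  L0: [49, 14, 18, 87]
  L1: h(49,14)=(49*31+14)%997=536 h(18,87)=(18*31+87)%997=645 -> [536, 645]
  L2: h(536,645)=(536*31+645)%997=312 -> [312]
  root = 312 != target 543
Candidate C: set leaf[3] = 95 -> leaves = [71, 14, 18, 95]
  L0: [71, 14, 18, 95]
  L1: h(71,14)=(71*31+14)%997=221 h(18,95)=(18*31+95)%997=653 -> [221, 653]
  L2: h(221,653)=(221*31+653)%997=525 -> [525]
  root = 525 != target 543
Candidate D: set leaf[0] = 58 -> leaves = [58, 14, 18, 87]
  L0: [58, 14, 18, 87]
  L1: h(58,14)=(58*31+14)%997=815 h(18,87)=(18*31+87)%997=645 -> [815, 645]
  L2: h(815,645)=(815*31+645)%997=985 -> [985]
  root = 985 != target 543
Candidate A produces the target root.

Answer: A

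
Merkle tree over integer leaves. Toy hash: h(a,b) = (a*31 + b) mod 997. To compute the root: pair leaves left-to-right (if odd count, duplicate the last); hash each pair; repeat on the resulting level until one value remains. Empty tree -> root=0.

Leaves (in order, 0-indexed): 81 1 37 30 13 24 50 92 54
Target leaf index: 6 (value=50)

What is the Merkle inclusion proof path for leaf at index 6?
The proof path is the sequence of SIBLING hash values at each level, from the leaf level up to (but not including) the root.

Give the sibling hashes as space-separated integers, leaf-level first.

Answer: 92 427 286 794

Derivation:
L0 (leaves): [81, 1, 37, 30, 13, 24, 50, 92, 54], target index=6
L1: h(81,1)=(81*31+1)%997=518 [pair 0] h(37,30)=(37*31+30)%997=180 [pair 1] h(13,24)=(13*31+24)%997=427 [pair 2] h(50,92)=(50*31+92)%997=645 [pair 3] h(54,54)=(54*31+54)%997=731 [pair 4] -> [518, 180, 427, 645, 731]
  Sibling for proof at L0: 92
L2: h(518,180)=(518*31+180)%997=286 [pair 0] h(427,645)=(427*31+645)%997=921 [pair 1] h(731,731)=(731*31+731)%997=461 [pair 2] -> [286, 921, 461]
  Sibling for proof at L1: 427
L3: h(286,921)=(286*31+921)%997=814 [pair 0] h(461,461)=(461*31+461)%997=794 [pair 1] -> [814, 794]
  Sibling for proof at L2: 286
L4: h(814,794)=(814*31+794)%997=106 [pair 0] -> [106]
  Sibling for proof at L3: 794
Root: 106
Proof path (sibling hashes from leaf to root): [92, 427, 286, 794]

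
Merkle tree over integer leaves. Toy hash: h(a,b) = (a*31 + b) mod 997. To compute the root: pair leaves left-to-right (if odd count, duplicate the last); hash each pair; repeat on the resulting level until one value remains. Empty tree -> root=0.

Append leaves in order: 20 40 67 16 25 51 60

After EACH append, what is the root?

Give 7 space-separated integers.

Answer: 20 660 670 619 921 756 853

Derivation:
After append 20 (leaves=[20]):
  L0: [20]
  root=20
After append 40 (leaves=[20, 40]):
  L0: [20, 40]
  L1: h(20,40)=(20*31+40)%997=660 -> [660]
  root=660
After append 67 (leaves=[20, 40, 67]):
  L0: [20, 40, 67]
  L1: h(20,40)=(20*31+40)%997=660 h(67,67)=(67*31+67)%997=150 -> [660, 150]
  L2: h(660,150)=(660*31+150)%997=670 -> [670]
  root=670
After append 16 (leaves=[20, 40, 67, 16]):
  L0: [20, 40, 67, 16]
  L1: h(20,40)=(20*31+40)%997=660 h(67,16)=(67*31+16)%997=99 -> [660, 99]
  L2: h(660,99)=(660*31+99)%997=619 -> [619]
  root=619
After append 25 (leaves=[20, 40, 67, 16, 25]):
  L0: [20, 40, 67, 16, 25]
  L1: h(20,40)=(20*31+40)%997=660 h(67,16)=(67*31+16)%997=99 h(25,25)=(25*31+25)%997=800 -> [660, 99, 800]
  L2: h(660,99)=(660*31+99)%997=619 h(800,800)=(800*31+800)%997=675 -> [619, 675]
  L3: h(619,675)=(619*31+675)%997=921 -> [921]
  root=921
After append 51 (leaves=[20, 40, 67, 16, 25, 51]):
  L0: [20, 40, 67, 16, 25, 51]
  L1: h(20,40)=(20*31+40)%997=660 h(67,16)=(67*31+16)%997=99 h(25,51)=(25*31+51)%997=826 -> [660, 99, 826]
  L2: h(660,99)=(660*31+99)%997=619 h(826,826)=(826*31+826)%997=510 -> [619, 510]
  L3: h(619,510)=(619*31+510)%997=756 -> [756]
  root=756
After append 60 (leaves=[20, 40, 67, 16, 25, 51, 60]):
  L0: [20, 40, 67, 16, 25, 51, 60]
  L1: h(20,40)=(20*31+40)%997=660 h(67,16)=(67*31+16)%997=99 h(25,51)=(25*31+51)%997=826 h(60,60)=(60*31+60)%997=923 -> [660, 99, 826, 923]
  L2: h(660,99)=(660*31+99)%997=619 h(826,923)=(826*31+923)%997=607 -> [619, 607]
  L3: h(619,607)=(619*31+607)%997=853 -> [853]
  root=853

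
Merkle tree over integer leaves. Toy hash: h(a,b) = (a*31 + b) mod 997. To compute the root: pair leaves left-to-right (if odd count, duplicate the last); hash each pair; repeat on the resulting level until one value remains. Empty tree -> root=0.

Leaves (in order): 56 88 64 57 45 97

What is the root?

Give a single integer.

Answer: 486

Derivation:
L0: [56, 88, 64, 57, 45, 97]
L1: h(56,88)=(56*31+88)%997=827 h(64,57)=(64*31+57)%997=47 h(45,97)=(45*31+97)%997=495 -> [827, 47, 495]
L2: h(827,47)=(827*31+47)%997=759 h(495,495)=(495*31+495)%997=885 -> [759, 885]
L3: h(759,885)=(759*31+885)%997=486 -> [486]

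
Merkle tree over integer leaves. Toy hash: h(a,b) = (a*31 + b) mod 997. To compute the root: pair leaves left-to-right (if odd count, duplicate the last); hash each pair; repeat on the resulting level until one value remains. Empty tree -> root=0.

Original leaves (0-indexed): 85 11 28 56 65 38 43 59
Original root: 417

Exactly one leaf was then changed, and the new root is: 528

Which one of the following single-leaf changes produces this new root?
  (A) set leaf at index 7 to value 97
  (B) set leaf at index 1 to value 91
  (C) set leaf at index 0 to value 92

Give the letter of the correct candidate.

Answer: B

Derivation:
Original leaves: [85, 11, 28, 56, 65, 38, 43, 59]
Target new root: 528
Try each candidate change and compute the resulting root:
Candidate A: set leaf[7] = 97 -> leaves = [85, 11, 28, 56, 65, 38, 43, 97]
  L0: [85, 11, 28, 56, 65, 38, 43, 97]
  L1: h(85,11)=(85*31+11)%997=652 h(28,56)=(28*31+56)%997=924 h(65,38)=(65*31+38)%997=59 h(43,97)=(43*31+97)%997=433 -> [652, 924, 59, 433]
  L2: h(652,924)=(652*31+924)%997=199 h(59,433)=(59*31+433)%997=268 -> [199, 268]
  L3: h(199,268)=(199*31+268)%997=455 -> [455]
  root = 455 != target 528
Candidate B: set leaf[1] = 91 -> leaves = [85, 91, 28, 56, 65, 38, 43, 59]
  L0: [85, 91, 28, 56, 65, 38, 43, 59]
  L1: h(85,91)=(85*31+91)%997=732 h(28,56)=(28*31+56)%997=924 h(65,38)=(65*31+38)%997=59 h(43,59)=(43*31+59)%997=395 -> [732, 924, 59, 395]
  L2: h(732,924)=(732*31+924)%997=685 h(59,395)=(59*31+395)%997=230 -> [685, 230]
  L3: h(685,230)=(685*31+230)%997=528 -> [528]
  root = 528 == target 528  ** MATCH **
Candidate C: set leaf[0] = 92 -> leaves = [92, 11, 28, 56, 65, 38, 43, 59]
  L0: [92, 11, 28, 56, 65, 38, 43, 59]
  L1: h(92,11)=(92*31+11)%997=869 h(28,56)=(28*31+56)%997=924 h(65,38)=(65*31+38)%997=59 h(43,59)=(43*31+59)%997=395 -> [869, 924, 59, 395]
  L2: h(869,924)=(869*31+924)%997=944 h(59,395)=(59*31+395)%997=230 -> [944, 230]
  L3: h(944,230)=(944*31+230)%997=581 -> [581]
  root = 581 != target 528
Candidate B produces the target root.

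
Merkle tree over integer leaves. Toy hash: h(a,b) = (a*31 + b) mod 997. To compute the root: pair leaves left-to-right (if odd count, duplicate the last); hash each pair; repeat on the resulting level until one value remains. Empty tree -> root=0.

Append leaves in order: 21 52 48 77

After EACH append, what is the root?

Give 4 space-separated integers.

After append 21 (leaves=[21]):
  L0: [21]
  root=21
After append 52 (leaves=[21, 52]):
  L0: [21, 52]
  L1: h(21,52)=(21*31+52)%997=703 -> [703]
  root=703
After append 48 (leaves=[21, 52, 48]):
  L0: [21, 52, 48]
  L1: h(21,52)=(21*31+52)%997=703 h(48,48)=(48*31+48)%997=539 -> [703, 539]
  L2: h(703,539)=(703*31+539)%997=398 -> [398]
  root=398
After append 77 (leaves=[21, 52, 48, 77]):
  L0: [21, 52, 48, 77]
  L1: h(21,52)=(21*31+52)%997=703 h(48,77)=(48*31+77)%997=568 -> [703, 568]
  L2: h(703,568)=(703*31+568)%997=427 -> [427]
  root=427

Answer: 21 703 398 427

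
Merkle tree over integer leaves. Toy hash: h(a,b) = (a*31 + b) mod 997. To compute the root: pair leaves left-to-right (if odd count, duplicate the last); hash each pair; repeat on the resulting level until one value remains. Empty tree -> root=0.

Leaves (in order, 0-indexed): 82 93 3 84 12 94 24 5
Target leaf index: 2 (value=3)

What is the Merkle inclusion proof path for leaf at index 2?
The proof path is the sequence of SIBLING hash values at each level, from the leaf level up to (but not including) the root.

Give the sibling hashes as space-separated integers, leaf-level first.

Answer: 84 641 240

Derivation:
L0 (leaves): [82, 93, 3, 84, 12, 94, 24, 5], target index=2
L1: h(82,93)=(82*31+93)%997=641 [pair 0] h(3,84)=(3*31+84)%997=177 [pair 1] h(12,94)=(12*31+94)%997=466 [pair 2] h(24,5)=(24*31+5)%997=749 [pair 3] -> [641, 177, 466, 749]
  Sibling for proof at L0: 84
L2: h(641,177)=(641*31+177)%997=108 [pair 0] h(466,749)=(466*31+749)%997=240 [pair 1] -> [108, 240]
  Sibling for proof at L1: 641
L3: h(108,240)=(108*31+240)%997=597 [pair 0] -> [597]
  Sibling for proof at L2: 240
Root: 597
Proof path (sibling hashes from leaf to root): [84, 641, 240]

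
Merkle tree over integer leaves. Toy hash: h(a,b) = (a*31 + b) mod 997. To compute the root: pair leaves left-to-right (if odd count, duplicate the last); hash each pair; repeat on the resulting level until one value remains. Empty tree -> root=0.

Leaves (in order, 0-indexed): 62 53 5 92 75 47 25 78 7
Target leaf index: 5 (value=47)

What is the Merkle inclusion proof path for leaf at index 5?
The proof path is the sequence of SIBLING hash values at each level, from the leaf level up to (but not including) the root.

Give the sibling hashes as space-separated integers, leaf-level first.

Answer: 75 853 655 66

Derivation:
L0 (leaves): [62, 53, 5, 92, 75, 47, 25, 78, 7], target index=5
L1: h(62,53)=(62*31+53)%997=978 [pair 0] h(5,92)=(5*31+92)%997=247 [pair 1] h(75,47)=(75*31+47)%997=378 [pair 2] h(25,78)=(25*31+78)%997=853 [pair 3] h(7,7)=(7*31+7)%997=224 [pair 4] -> [978, 247, 378, 853, 224]
  Sibling for proof at L0: 75
L2: h(978,247)=(978*31+247)%997=655 [pair 0] h(378,853)=(378*31+853)%997=607 [pair 1] h(224,224)=(224*31+224)%997=189 [pair 2] -> [655, 607, 189]
  Sibling for proof at L1: 853
L3: h(655,607)=(655*31+607)%997=972 [pair 0] h(189,189)=(189*31+189)%997=66 [pair 1] -> [972, 66]
  Sibling for proof at L2: 655
L4: h(972,66)=(972*31+66)%997=288 [pair 0] -> [288]
  Sibling for proof at L3: 66
Root: 288
Proof path (sibling hashes from leaf to root): [75, 853, 655, 66]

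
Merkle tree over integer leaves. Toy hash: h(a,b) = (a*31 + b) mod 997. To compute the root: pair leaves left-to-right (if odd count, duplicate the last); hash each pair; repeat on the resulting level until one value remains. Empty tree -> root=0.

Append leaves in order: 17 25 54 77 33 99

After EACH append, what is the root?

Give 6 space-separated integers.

Answer: 17 552 894 917 405 523

Derivation:
After append 17 (leaves=[17]):
  L0: [17]
  root=17
After append 25 (leaves=[17, 25]):
  L0: [17, 25]
  L1: h(17,25)=(17*31+25)%997=552 -> [552]
  root=552
After append 54 (leaves=[17, 25, 54]):
  L0: [17, 25, 54]
  L1: h(17,25)=(17*31+25)%997=552 h(54,54)=(54*31+54)%997=731 -> [552, 731]
  L2: h(552,731)=(552*31+731)%997=894 -> [894]
  root=894
After append 77 (leaves=[17, 25, 54, 77]):
  L0: [17, 25, 54, 77]
  L1: h(17,25)=(17*31+25)%997=552 h(54,77)=(54*31+77)%997=754 -> [552, 754]
  L2: h(552,754)=(552*31+754)%997=917 -> [917]
  root=917
After append 33 (leaves=[17, 25, 54, 77, 33]):
  L0: [17, 25, 54, 77, 33]
  L1: h(17,25)=(17*31+25)%997=552 h(54,77)=(54*31+77)%997=754 h(33,33)=(33*31+33)%997=59 -> [552, 754, 59]
  L2: h(552,754)=(552*31+754)%997=917 h(59,59)=(59*31+59)%997=891 -> [917, 891]
  L3: h(917,891)=(917*31+891)%997=405 -> [405]
  root=405
After append 99 (leaves=[17, 25, 54, 77, 33, 99]):
  L0: [17, 25, 54, 77, 33, 99]
  L1: h(17,25)=(17*31+25)%997=552 h(54,77)=(54*31+77)%997=754 h(33,99)=(33*31+99)%997=125 -> [552, 754, 125]
  L2: h(552,754)=(552*31+754)%997=917 h(125,125)=(125*31+125)%997=12 -> [917, 12]
  L3: h(917,12)=(917*31+12)%997=523 -> [523]
  root=523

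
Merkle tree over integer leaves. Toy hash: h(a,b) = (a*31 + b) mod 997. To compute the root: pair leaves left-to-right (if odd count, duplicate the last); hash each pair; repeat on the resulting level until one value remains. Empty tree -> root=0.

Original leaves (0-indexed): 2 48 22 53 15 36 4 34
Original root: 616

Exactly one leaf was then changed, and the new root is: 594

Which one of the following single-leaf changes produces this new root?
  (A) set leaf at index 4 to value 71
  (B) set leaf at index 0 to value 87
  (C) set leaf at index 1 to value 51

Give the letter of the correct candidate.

Answer: A

Derivation:
Original leaves: [2, 48, 22, 53, 15, 36, 4, 34]
Target new root: 594
Try each candidate change and compute the resulting root:
Candidate A: set leaf[4] = 71 -> leaves = [2, 48, 22, 53, 71, 36, 4, 34]
  L0: [2, 48, 22, 53, 71, 36, 4, 34]
  L1: h(2,48)=(2*31+48)%997=110 h(22,53)=(22*31+53)%997=735 h(71,36)=(71*31+36)%997=243 h(4,34)=(4*31+34)%997=158 -> [110, 735, 243, 158]
  L2: h(110,735)=(110*31+735)%997=157 h(243,158)=(243*31+158)%997=712 -> [157, 712]
  L3: h(157,712)=(157*31+712)%997=594 -> [594]
  root = 594 == target 594  ** MATCH **
Candidate B: set leaf[0] = 87 -> leaves = [87, 48, 22, 53, 15, 36, 4, 34]
  L0: [87, 48, 22, 53, 15, 36, 4, 34]
  L1: h(87,48)=(87*31+48)%997=751 h(22,53)=(22*31+53)%997=735 h(15,36)=(15*31+36)%997=501 h(4,34)=(4*31+34)%997=158 -> [751, 735, 501, 158]
  L2: h(751,735)=(751*31+735)%997=88 h(501,158)=(501*31+158)%997=734 -> [88, 734]
  L3: h(88,734)=(88*31+734)%997=471 -> [471]
  root = 471 != target 594
Candidate C: set leaf[1] = 51 -> leaves = [2, 51, 22, 53, 15, 36, 4, 34]
  L0: [2, 51, 22, 53, 15, 36, 4, 34]
  L1: h(2,51)=(2*31+51)%997=113 h(22,53)=(22*31+53)%997=735 h(15,36)=(15*31+36)%997=501 h(4,34)=(4*31+34)%997=158 -> [113, 735, 501, 158]
  L2: h(113,735)=(113*31+735)%997=250 h(501,158)=(501*31+158)%997=734 -> [250, 734]
  L3: h(250,734)=(250*31+734)%997=508 -> [508]
  root = 508 != target 594
Candidate A produces the target root.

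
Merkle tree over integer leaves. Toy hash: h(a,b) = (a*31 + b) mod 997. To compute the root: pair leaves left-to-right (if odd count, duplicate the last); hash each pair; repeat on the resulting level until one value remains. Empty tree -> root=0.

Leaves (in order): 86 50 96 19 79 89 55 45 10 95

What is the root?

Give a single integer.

Answer: 416

Derivation:
L0: [86, 50, 96, 19, 79, 89, 55, 45, 10, 95]
L1: h(86,50)=(86*31+50)%997=722 h(96,19)=(96*31+19)%997=4 h(79,89)=(79*31+89)%997=544 h(55,45)=(55*31+45)%997=753 h(10,95)=(10*31+95)%997=405 -> [722, 4, 544, 753, 405]
L2: h(722,4)=(722*31+4)%997=452 h(544,753)=(544*31+753)%997=668 h(405,405)=(405*31+405)%997=996 -> [452, 668, 996]
L3: h(452,668)=(452*31+668)%997=722 h(996,996)=(996*31+996)%997=965 -> [722, 965]
L4: h(722,965)=(722*31+965)%997=416 -> [416]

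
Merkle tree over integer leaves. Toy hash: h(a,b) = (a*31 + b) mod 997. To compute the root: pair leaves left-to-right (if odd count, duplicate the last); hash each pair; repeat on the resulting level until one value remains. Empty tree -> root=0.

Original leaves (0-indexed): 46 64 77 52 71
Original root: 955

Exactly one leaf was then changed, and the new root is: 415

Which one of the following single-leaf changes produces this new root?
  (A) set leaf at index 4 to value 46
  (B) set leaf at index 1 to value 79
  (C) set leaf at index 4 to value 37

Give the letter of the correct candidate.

Original leaves: [46, 64, 77, 52, 71]
Target new root: 415
Try each candidate change and compute the resulting root:
Candidate A: set leaf[4] = 46 -> leaves = [46, 64, 77, 52, 46]
  L0: [46, 64, 77, 52, 46]
  L1: h(46,64)=(46*31+64)%997=493 h(77,52)=(77*31+52)%997=445 h(46,46)=(46*31+46)%997=475 -> [493, 445, 475]
  L2: h(493,445)=(493*31+445)%997=773 h(475,475)=(475*31+475)%997=245 -> [773, 245]
  L3: h(773,245)=(773*31+245)%997=280 -> [280]
  root = 280 != target 415
Candidate B: set leaf[1] = 79 -> leaves = [46, 79, 77, 52, 71]
  L0: [46, 79, 77, 52, 71]
  L1: h(46,79)=(46*31+79)%997=508 h(77,52)=(77*31+52)%997=445 h(71,71)=(71*31+71)%997=278 -> [508, 445, 278]
  L2: h(508,445)=(508*31+445)%997=241 h(278,278)=(278*31+278)%997=920 -> [241, 920]
  L3: h(241,920)=(241*31+920)%997=415 -> [415]
  root = 415 == target 415  ** MATCH **
Candidate C: set leaf[4] = 37 -> leaves = [46, 64, 77, 52, 37]
  L0: [46, 64, 77, 52, 37]
  L1: h(46,64)=(46*31+64)%997=493 h(77,52)=(77*31+52)%997=445 h(37,37)=(37*31+37)%997=187 -> [493, 445, 187]
  L2: h(493,445)=(493*31+445)%997=773 h(187,187)=(187*31+187)%997=2 -> [773, 2]
  L3: h(773,2)=(773*31+2)%997=37 -> [37]
  root = 37 != target 415
Candidate B produces the target root.

Answer: B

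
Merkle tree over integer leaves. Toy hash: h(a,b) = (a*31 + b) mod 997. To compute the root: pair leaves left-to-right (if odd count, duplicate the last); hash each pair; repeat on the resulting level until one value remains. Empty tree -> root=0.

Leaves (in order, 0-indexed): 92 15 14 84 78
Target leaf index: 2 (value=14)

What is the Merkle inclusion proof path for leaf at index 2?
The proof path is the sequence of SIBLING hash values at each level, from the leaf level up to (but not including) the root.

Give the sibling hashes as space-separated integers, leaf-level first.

L0 (leaves): [92, 15, 14, 84, 78], target index=2
L1: h(92,15)=(92*31+15)%997=873 [pair 0] h(14,84)=(14*31+84)%997=518 [pair 1] h(78,78)=(78*31+78)%997=502 [pair 2] -> [873, 518, 502]
  Sibling for proof at L0: 84
L2: h(873,518)=(873*31+518)%997=662 [pair 0] h(502,502)=(502*31+502)%997=112 [pair 1] -> [662, 112]
  Sibling for proof at L1: 873
L3: h(662,112)=(662*31+112)%997=694 [pair 0] -> [694]
  Sibling for proof at L2: 112
Root: 694
Proof path (sibling hashes from leaf to root): [84, 873, 112]

Answer: 84 873 112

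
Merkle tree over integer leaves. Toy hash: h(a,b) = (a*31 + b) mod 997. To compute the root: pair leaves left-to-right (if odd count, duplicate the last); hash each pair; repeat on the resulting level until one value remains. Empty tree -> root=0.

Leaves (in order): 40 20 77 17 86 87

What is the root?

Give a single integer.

Answer: 611

Derivation:
L0: [40, 20, 77, 17, 86, 87]
L1: h(40,20)=(40*31+20)%997=263 h(77,17)=(77*31+17)%997=410 h(86,87)=(86*31+87)%997=759 -> [263, 410, 759]
L2: h(263,410)=(263*31+410)%997=587 h(759,759)=(759*31+759)%997=360 -> [587, 360]
L3: h(587,360)=(587*31+360)%997=611 -> [611]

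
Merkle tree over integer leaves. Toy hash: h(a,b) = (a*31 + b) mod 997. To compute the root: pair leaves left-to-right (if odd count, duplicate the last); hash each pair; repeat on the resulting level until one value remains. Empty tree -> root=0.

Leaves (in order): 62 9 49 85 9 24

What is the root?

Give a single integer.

L0: [62, 9, 49, 85, 9, 24]
L1: h(62,9)=(62*31+9)%997=934 h(49,85)=(49*31+85)%997=607 h(9,24)=(9*31+24)%997=303 -> [934, 607, 303]
L2: h(934,607)=(934*31+607)%997=648 h(303,303)=(303*31+303)%997=723 -> [648, 723]
L3: h(648,723)=(648*31+723)%997=871 -> [871]

Answer: 871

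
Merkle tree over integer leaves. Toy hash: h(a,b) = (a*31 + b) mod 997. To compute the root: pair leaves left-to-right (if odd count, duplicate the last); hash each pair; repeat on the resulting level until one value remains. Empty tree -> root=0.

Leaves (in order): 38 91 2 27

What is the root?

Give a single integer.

L0: [38, 91, 2, 27]
L1: h(38,91)=(38*31+91)%997=272 h(2,27)=(2*31+27)%997=89 -> [272, 89]
L2: h(272,89)=(272*31+89)%997=545 -> [545]

Answer: 545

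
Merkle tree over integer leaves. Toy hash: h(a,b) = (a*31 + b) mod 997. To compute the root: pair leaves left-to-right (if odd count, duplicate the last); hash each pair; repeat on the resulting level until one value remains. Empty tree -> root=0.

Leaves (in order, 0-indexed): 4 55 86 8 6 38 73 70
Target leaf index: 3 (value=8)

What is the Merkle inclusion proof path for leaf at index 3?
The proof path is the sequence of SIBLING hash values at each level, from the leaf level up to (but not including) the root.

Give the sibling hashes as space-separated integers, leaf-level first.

L0 (leaves): [4, 55, 86, 8, 6, 38, 73, 70], target index=3
L1: h(4,55)=(4*31+55)%997=179 [pair 0] h(86,8)=(86*31+8)%997=680 [pair 1] h(6,38)=(6*31+38)%997=224 [pair 2] h(73,70)=(73*31+70)%997=339 [pair 3] -> [179, 680, 224, 339]
  Sibling for proof at L0: 86
L2: h(179,680)=(179*31+680)%997=247 [pair 0] h(224,339)=(224*31+339)%997=304 [pair 1] -> [247, 304]
  Sibling for proof at L1: 179
L3: h(247,304)=(247*31+304)%997=982 [pair 0] -> [982]
  Sibling for proof at L2: 304
Root: 982
Proof path (sibling hashes from leaf to root): [86, 179, 304]

Answer: 86 179 304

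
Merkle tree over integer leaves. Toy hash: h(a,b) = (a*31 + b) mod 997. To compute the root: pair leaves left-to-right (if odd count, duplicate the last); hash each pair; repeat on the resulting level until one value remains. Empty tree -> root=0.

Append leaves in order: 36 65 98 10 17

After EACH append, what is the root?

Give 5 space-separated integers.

After append 36 (leaves=[36]):
  L0: [36]
  root=36
After append 65 (leaves=[36, 65]):
  L0: [36, 65]
  L1: h(36,65)=(36*31+65)%997=184 -> [184]
  root=184
After append 98 (leaves=[36, 65, 98]):
  L0: [36, 65, 98]
  L1: h(36,65)=(36*31+65)%997=184 h(98,98)=(98*31+98)%997=145 -> [184, 145]
  L2: h(184,145)=(184*31+145)%997=864 -> [864]
  root=864
After append 10 (leaves=[36, 65, 98, 10]):
  L0: [36, 65, 98, 10]
  L1: h(36,65)=(36*31+65)%997=184 h(98,10)=(98*31+10)%997=57 -> [184, 57]
  L2: h(184,57)=(184*31+57)%997=776 -> [776]
  root=776
After append 17 (leaves=[36, 65, 98, 10, 17]):
  L0: [36, 65, 98, 10, 17]
  L1: h(36,65)=(36*31+65)%997=184 h(98,10)=(98*31+10)%997=57 h(17,17)=(17*31+17)%997=544 -> [184, 57, 544]
  L2: h(184,57)=(184*31+57)%997=776 h(544,544)=(544*31+544)%997=459 -> [776, 459]
  L3: h(776,459)=(776*31+459)%997=587 -> [587]
  root=587

Answer: 36 184 864 776 587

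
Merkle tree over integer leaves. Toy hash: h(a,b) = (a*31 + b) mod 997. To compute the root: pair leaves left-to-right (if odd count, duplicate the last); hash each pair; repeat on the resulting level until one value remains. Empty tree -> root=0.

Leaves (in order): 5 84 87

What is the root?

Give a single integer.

L0: [5, 84, 87]
L1: h(5,84)=(5*31+84)%997=239 h(87,87)=(87*31+87)%997=790 -> [239, 790]
L2: h(239,790)=(239*31+790)%997=223 -> [223]

Answer: 223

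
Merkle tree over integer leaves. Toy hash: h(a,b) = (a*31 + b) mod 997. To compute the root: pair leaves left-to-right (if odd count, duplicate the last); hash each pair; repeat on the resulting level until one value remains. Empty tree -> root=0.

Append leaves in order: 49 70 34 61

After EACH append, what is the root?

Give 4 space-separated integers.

Answer: 49 592 497 524

Derivation:
After append 49 (leaves=[49]):
  L0: [49]
  root=49
After append 70 (leaves=[49, 70]):
  L0: [49, 70]
  L1: h(49,70)=(49*31+70)%997=592 -> [592]
  root=592
After append 34 (leaves=[49, 70, 34]):
  L0: [49, 70, 34]
  L1: h(49,70)=(49*31+70)%997=592 h(34,34)=(34*31+34)%997=91 -> [592, 91]
  L2: h(592,91)=(592*31+91)%997=497 -> [497]
  root=497
After append 61 (leaves=[49, 70, 34, 61]):
  L0: [49, 70, 34, 61]
  L1: h(49,70)=(49*31+70)%997=592 h(34,61)=(34*31+61)%997=118 -> [592, 118]
  L2: h(592,118)=(592*31+118)%997=524 -> [524]
  root=524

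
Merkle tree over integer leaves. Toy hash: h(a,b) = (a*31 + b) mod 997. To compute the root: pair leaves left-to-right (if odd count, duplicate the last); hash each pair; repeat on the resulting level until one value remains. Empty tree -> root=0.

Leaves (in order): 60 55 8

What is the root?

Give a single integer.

Answer: 798

Derivation:
L0: [60, 55, 8]
L1: h(60,55)=(60*31+55)%997=918 h(8,8)=(8*31+8)%997=256 -> [918, 256]
L2: h(918,256)=(918*31+256)%997=798 -> [798]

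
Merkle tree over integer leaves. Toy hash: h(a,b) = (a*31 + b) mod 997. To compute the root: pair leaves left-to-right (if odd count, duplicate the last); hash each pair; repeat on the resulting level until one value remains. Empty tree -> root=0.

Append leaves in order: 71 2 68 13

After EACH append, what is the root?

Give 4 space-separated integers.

Answer: 71 209 679 624

Derivation:
After append 71 (leaves=[71]):
  L0: [71]
  root=71
After append 2 (leaves=[71, 2]):
  L0: [71, 2]
  L1: h(71,2)=(71*31+2)%997=209 -> [209]
  root=209
After append 68 (leaves=[71, 2, 68]):
  L0: [71, 2, 68]
  L1: h(71,2)=(71*31+2)%997=209 h(68,68)=(68*31+68)%997=182 -> [209, 182]
  L2: h(209,182)=(209*31+182)%997=679 -> [679]
  root=679
After append 13 (leaves=[71, 2, 68, 13]):
  L0: [71, 2, 68, 13]
  L1: h(71,2)=(71*31+2)%997=209 h(68,13)=(68*31+13)%997=127 -> [209, 127]
  L2: h(209,127)=(209*31+127)%997=624 -> [624]
  root=624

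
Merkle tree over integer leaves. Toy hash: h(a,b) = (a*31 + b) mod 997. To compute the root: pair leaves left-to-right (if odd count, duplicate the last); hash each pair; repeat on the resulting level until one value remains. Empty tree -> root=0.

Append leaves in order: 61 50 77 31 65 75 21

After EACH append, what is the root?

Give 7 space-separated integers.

Answer: 61 944 821 775 855 178 754

Derivation:
After append 61 (leaves=[61]):
  L0: [61]
  root=61
After append 50 (leaves=[61, 50]):
  L0: [61, 50]
  L1: h(61,50)=(61*31+50)%997=944 -> [944]
  root=944
After append 77 (leaves=[61, 50, 77]):
  L0: [61, 50, 77]
  L1: h(61,50)=(61*31+50)%997=944 h(77,77)=(77*31+77)%997=470 -> [944, 470]
  L2: h(944,470)=(944*31+470)%997=821 -> [821]
  root=821
After append 31 (leaves=[61, 50, 77, 31]):
  L0: [61, 50, 77, 31]
  L1: h(61,50)=(61*31+50)%997=944 h(77,31)=(77*31+31)%997=424 -> [944, 424]
  L2: h(944,424)=(944*31+424)%997=775 -> [775]
  root=775
After append 65 (leaves=[61, 50, 77, 31, 65]):
  L0: [61, 50, 77, 31, 65]
  L1: h(61,50)=(61*31+50)%997=944 h(77,31)=(77*31+31)%997=424 h(65,65)=(65*31+65)%997=86 -> [944, 424, 86]
  L2: h(944,424)=(944*31+424)%997=775 h(86,86)=(86*31+86)%997=758 -> [775, 758]
  L3: h(775,758)=(775*31+758)%997=855 -> [855]
  root=855
After append 75 (leaves=[61, 50, 77, 31, 65, 75]):
  L0: [61, 50, 77, 31, 65, 75]
  L1: h(61,50)=(61*31+50)%997=944 h(77,31)=(77*31+31)%997=424 h(65,75)=(65*31+75)%997=96 -> [944, 424, 96]
  L2: h(944,424)=(944*31+424)%997=775 h(96,96)=(96*31+96)%997=81 -> [775, 81]
  L3: h(775,81)=(775*31+81)%997=178 -> [178]
  root=178
After append 21 (leaves=[61, 50, 77, 31, 65, 75, 21]):
  L0: [61, 50, 77, 31, 65, 75, 21]
  L1: h(61,50)=(61*31+50)%997=944 h(77,31)=(77*31+31)%997=424 h(65,75)=(65*31+75)%997=96 h(21,21)=(21*31+21)%997=672 -> [944, 424, 96, 672]
  L2: h(944,424)=(944*31+424)%997=775 h(96,672)=(96*31+672)%997=657 -> [775, 657]
  L3: h(775,657)=(775*31+657)%997=754 -> [754]
  root=754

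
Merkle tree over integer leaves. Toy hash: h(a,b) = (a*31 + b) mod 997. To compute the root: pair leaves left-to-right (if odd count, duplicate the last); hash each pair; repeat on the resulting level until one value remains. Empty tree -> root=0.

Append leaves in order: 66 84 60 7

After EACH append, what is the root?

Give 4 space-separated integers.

After append 66 (leaves=[66]):
  L0: [66]
  root=66
After append 84 (leaves=[66, 84]):
  L0: [66, 84]
  L1: h(66,84)=(66*31+84)%997=136 -> [136]
  root=136
After append 60 (leaves=[66, 84, 60]):
  L0: [66, 84, 60]
  L1: h(66,84)=(66*31+84)%997=136 h(60,60)=(60*31+60)%997=923 -> [136, 923]
  L2: h(136,923)=(136*31+923)%997=154 -> [154]
  root=154
After append 7 (leaves=[66, 84, 60, 7]):
  L0: [66, 84, 60, 7]
  L1: h(66,84)=(66*31+84)%997=136 h(60,7)=(60*31+7)%997=870 -> [136, 870]
  L2: h(136,870)=(136*31+870)%997=101 -> [101]
  root=101

Answer: 66 136 154 101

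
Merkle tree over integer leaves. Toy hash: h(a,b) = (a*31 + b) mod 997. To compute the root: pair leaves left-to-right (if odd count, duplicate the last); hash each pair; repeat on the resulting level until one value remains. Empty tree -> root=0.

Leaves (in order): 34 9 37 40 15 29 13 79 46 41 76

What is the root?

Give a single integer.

L0: [34, 9, 37, 40, 15, 29, 13, 79, 46, 41, 76]
L1: h(34,9)=(34*31+9)%997=66 h(37,40)=(37*31+40)%997=190 h(15,29)=(15*31+29)%997=494 h(13,79)=(13*31+79)%997=482 h(46,41)=(46*31+41)%997=470 h(76,76)=(76*31+76)%997=438 -> [66, 190, 494, 482, 470, 438]
L2: h(66,190)=(66*31+190)%997=242 h(494,482)=(494*31+482)%997=841 h(470,438)=(470*31+438)%997=53 -> [242, 841, 53]
L3: h(242,841)=(242*31+841)%997=367 h(53,53)=(53*31+53)%997=699 -> [367, 699]
L4: h(367,699)=(367*31+699)%997=112 -> [112]

Answer: 112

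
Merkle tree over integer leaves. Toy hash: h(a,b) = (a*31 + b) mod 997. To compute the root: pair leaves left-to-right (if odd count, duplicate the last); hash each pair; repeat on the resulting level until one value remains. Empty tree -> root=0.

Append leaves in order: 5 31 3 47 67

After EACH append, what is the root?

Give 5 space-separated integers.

Answer: 5 186 877 921 450

Derivation:
After append 5 (leaves=[5]):
  L0: [5]
  root=5
After append 31 (leaves=[5, 31]):
  L0: [5, 31]
  L1: h(5,31)=(5*31+31)%997=186 -> [186]
  root=186
After append 3 (leaves=[5, 31, 3]):
  L0: [5, 31, 3]
  L1: h(5,31)=(5*31+31)%997=186 h(3,3)=(3*31+3)%997=96 -> [186, 96]
  L2: h(186,96)=(186*31+96)%997=877 -> [877]
  root=877
After append 47 (leaves=[5, 31, 3, 47]):
  L0: [5, 31, 3, 47]
  L1: h(5,31)=(5*31+31)%997=186 h(3,47)=(3*31+47)%997=140 -> [186, 140]
  L2: h(186,140)=(186*31+140)%997=921 -> [921]
  root=921
After append 67 (leaves=[5, 31, 3, 47, 67]):
  L0: [5, 31, 3, 47, 67]
  L1: h(5,31)=(5*31+31)%997=186 h(3,47)=(3*31+47)%997=140 h(67,67)=(67*31+67)%997=150 -> [186, 140, 150]
  L2: h(186,140)=(186*31+140)%997=921 h(150,150)=(150*31+150)%997=812 -> [921, 812]
  L3: h(921,812)=(921*31+812)%997=450 -> [450]
  root=450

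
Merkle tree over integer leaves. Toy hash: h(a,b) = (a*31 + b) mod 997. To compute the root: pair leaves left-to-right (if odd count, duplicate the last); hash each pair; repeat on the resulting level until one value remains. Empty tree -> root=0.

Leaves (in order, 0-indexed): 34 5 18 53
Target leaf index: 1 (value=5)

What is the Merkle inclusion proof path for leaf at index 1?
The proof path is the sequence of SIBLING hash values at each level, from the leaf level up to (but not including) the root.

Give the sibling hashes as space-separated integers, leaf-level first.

Answer: 34 611

Derivation:
L0 (leaves): [34, 5, 18, 53], target index=1
L1: h(34,5)=(34*31+5)%997=62 [pair 0] h(18,53)=(18*31+53)%997=611 [pair 1] -> [62, 611]
  Sibling for proof at L0: 34
L2: h(62,611)=(62*31+611)%997=539 [pair 0] -> [539]
  Sibling for proof at L1: 611
Root: 539
Proof path (sibling hashes from leaf to root): [34, 611]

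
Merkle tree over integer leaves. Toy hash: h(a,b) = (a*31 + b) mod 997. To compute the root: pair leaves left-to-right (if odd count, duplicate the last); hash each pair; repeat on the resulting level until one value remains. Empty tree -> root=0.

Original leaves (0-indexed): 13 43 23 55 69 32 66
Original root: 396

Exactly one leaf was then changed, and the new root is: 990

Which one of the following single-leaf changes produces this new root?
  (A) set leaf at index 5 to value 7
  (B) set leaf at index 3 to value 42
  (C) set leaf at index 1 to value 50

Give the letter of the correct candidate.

Original leaves: [13, 43, 23, 55, 69, 32, 66]
Target new root: 990
Try each candidate change and compute the resulting root:
Candidate A: set leaf[5] = 7 -> leaves = [13, 43, 23, 55, 69, 7, 66]
  L0: [13, 43, 23, 55, 69, 7, 66]
  L1: h(13,43)=(13*31+43)%997=446 h(23,55)=(23*31+55)%997=768 h(69,7)=(69*31+7)%997=152 h(66,66)=(66*31+66)%997=118 -> [446, 768, 152, 118]
  L2: h(446,768)=(446*31+768)%997=636 h(152,118)=(152*31+118)%997=842 -> [636, 842]
  L3: h(636,842)=(636*31+842)%997=618 -> [618]
  root = 618 != target 990
Candidate B: set leaf[3] = 42 -> leaves = [13, 43, 23, 42, 69, 32, 66]
  L0: [13, 43, 23, 42, 69, 32, 66]
  L1: h(13,43)=(13*31+43)%997=446 h(23,42)=(23*31+42)%997=755 h(69,32)=(69*31+32)%997=177 h(66,66)=(66*31+66)%997=118 -> [446, 755, 177, 118]
  L2: h(446,755)=(446*31+755)%997=623 h(177,118)=(177*31+118)%997=620 -> [623, 620]
  L3: h(623,620)=(623*31+620)%997=990 -> [990]
  root = 990 == target 990  ** MATCH **
Candidate C: set leaf[1] = 50 -> leaves = [13, 50, 23, 55, 69, 32, 66]
  L0: [13, 50, 23, 55, 69, 32, 66]
  L1: h(13,50)=(13*31+50)%997=453 h(23,55)=(23*31+55)%997=768 h(69,32)=(69*31+32)%997=177 h(66,66)=(66*31+66)%997=118 -> [453, 768, 177, 118]
  L2: h(453,768)=(453*31+768)%997=853 h(177,118)=(177*31+118)%997=620 -> [853, 620]
  L3: h(853,620)=(853*31+620)%997=144 -> [144]
  root = 144 != target 990
Candidate B produces the target root.

Answer: B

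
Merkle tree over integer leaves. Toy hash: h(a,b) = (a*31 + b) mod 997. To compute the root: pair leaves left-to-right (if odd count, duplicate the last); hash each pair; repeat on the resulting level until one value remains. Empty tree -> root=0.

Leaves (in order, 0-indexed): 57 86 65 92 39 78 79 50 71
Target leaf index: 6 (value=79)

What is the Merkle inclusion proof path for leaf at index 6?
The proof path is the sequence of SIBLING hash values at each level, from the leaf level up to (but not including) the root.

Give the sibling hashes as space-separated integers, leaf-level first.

L0 (leaves): [57, 86, 65, 92, 39, 78, 79, 50, 71], target index=6
L1: h(57,86)=(57*31+86)%997=856 [pair 0] h(65,92)=(65*31+92)%997=113 [pair 1] h(39,78)=(39*31+78)%997=290 [pair 2] h(79,50)=(79*31+50)%997=505 [pair 3] h(71,71)=(71*31+71)%997=278 [pair 4] -> [856, 113, 290, 505, 278]
  Sibling for proof at L0: 50
L2: h(856,113)=(856*31+113)%997=727 [pair 0] h(290,505)=(290*31+505)%997=522 [pair 1] h(278,278)=(278*31+278)%997=920 [pair 2] -> [727, 522, 920]
  Sibling for proof at L1: 290
L3: h(727,522)=(727*31+522)%997=128 [pair 0] h(920,920)=(920*31+920)%997=527 [pair 1] -> [128, 527]
  Sibling for proof at L2: 727
L4: h(128,527)=(128*31+527)%997=507 [pair 0] -> [507]
  Sibling for proof at L3: 527
Root: 507
Proof path (sibling hashes from leaf to root): [50, 290, 727, 527]

Answer: 50 290 727 527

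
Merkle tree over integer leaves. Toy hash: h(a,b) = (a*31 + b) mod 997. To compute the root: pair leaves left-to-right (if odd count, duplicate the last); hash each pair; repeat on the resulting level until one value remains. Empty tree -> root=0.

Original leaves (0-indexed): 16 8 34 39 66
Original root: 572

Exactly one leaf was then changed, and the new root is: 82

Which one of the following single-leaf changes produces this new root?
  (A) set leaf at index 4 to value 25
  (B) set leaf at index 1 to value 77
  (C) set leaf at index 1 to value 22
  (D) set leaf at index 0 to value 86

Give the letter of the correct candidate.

Original leaves: [16, 8, 34, 39, 66]
Target new root: 82
Try each candidate change and compute the resulting root:
Candidate A: set leaf[4] = 25 -> leaves = [16, 8, 34, 39, 25]
  L0: [16, 8, 34, 39, 25]
  L1: h(16,8)=(16*31+8)%997=504 h(34,39)=(34*31+39)%997=96 h(25,25)=(25*31+25)%997=800 -> [504, 96, 800]
  L2: h(504,96)=(504*31+96)%997=765 h(800,800)=(800*31+800)%997=675 -> [765, 675]
  L3: h(765,675)=(765*31+675)%997=462 -> [462]
  root = 462 != target 82
Candidate B: set leaf[1] = 77 -> leaves = [16, 77, 34, 39, 66]
  L0: [16, 77, 34, 39, 66]
  L1: h(16,77)=(16*31+77)%997=573 h(34,39)=(34*31+39)%997=96 h(66,66)=(66*31+66)%997=118 -> [573, 96, 118]
  L2: h(573,96)=(573*31+96)%997=910 h(118,118)=(118*31+118)%997=785 -> [910, 785]
  L3: h(910,785)=(910*31+785)%997=82 -> [82]
  root = 82 == target 82  ** MATCH **
Candidate C: set leaf[1] = 22 -> leaves = [16, 22, 34, 39, 66]
  L0: [16, 22, 34, 39, 66]
  L1: h(16,22)=(16*31+22)%997=518 h(34,39)=(34*31+39)%997=96 h(66,66)=(66*31+66)%997=118 -> [518, 96, 118]
  L2: h(518,96)=(518*31+96)%997=202 h(118,118)=(118*31+118)%997=785 -> [202, 785]
  L3: h(202,785)=(202*31+785)%997=68 -> [68]
  root = 68 != target 82
Candidate D: set leaf[0] = 86 -> leaves = [86, 8, 34, 39, 66]
  L0: [86, 8, 34, 39, 66]
  L1: h(86,8)=(86*31+8)%997=680 h(34,39)=(34*31+39)%997=96 h(66,66)=(66*31+66)%997=118 -> [680, 96, 118]
  L2: h(680,96)=(680*31+96)%997=239 h(118,118)=(118*31+118)%997=785 -> [239, 785]
  L3: h(239,785)=(239*31+785)%997=218 -> [218]
  root = 218 != target 82
Candidate B produces the target root.

Answer: B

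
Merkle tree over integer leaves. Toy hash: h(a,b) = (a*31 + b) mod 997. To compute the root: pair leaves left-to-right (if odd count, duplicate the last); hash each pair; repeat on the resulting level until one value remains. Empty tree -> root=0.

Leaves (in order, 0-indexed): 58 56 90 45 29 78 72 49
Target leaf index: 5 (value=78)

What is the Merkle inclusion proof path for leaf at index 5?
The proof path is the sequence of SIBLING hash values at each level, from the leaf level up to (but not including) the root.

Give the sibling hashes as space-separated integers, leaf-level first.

Answer: 29 287 489

Derivation:
L0 (leaves): [58, 56, 90, 45, 29, 78, 72, 49], target index=5
L1: h(58,56)=(58*31+56)%997=857 [pair 0] h(90,45)=(90*31+45)%997=841 [pair 1] h(29,78)=(29*31+78)%997=977 [pair 2] h(72,49)=(72*31+49)%997=287 [pair 3] -> [857, 841, 977, 287]
  Sibling for proof at L0: 29
L2: h(857,841)=(857*31+841)%997=489 [pair 0] h(977,287)=(977*31+287)%997=664 [pair 1] -> [489, 664]
  Sibling for proof at L1: 287
L3: h(489,664)=(489*31+664)%997=868 [pair 0] -> [868]
  Sibling for proof at L2: 489
Root: 868
Proof path (sibling hashes from leaf to root): [29, 287, 489]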